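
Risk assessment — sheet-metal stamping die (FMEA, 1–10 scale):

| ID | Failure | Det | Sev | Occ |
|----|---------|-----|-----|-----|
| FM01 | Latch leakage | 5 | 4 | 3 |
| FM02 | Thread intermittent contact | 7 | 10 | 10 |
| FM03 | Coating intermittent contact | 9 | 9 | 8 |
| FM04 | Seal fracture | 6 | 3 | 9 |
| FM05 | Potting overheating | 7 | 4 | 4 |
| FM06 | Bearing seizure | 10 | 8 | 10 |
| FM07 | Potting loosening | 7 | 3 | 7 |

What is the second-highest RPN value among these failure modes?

RPN = Severity × Occurrence × Detection:
  FM01: 4 × 3 × 5 = 60
  FM02: 10 × 10 × 7 = 700
  FM03: 9 × 8 × 9 = 648
  FM04: 3 × 9 × 6 = 162
  FM05: 4 × 4 × 7 = 112
  FM06: 8 × 10 × 10 = 800
  FM07: 3 × 7 × 7 = 147
Sorted descending: 800, 700, 648, 162, 147, 112, 60.
The second-highest RPN is 700 (FM02).

700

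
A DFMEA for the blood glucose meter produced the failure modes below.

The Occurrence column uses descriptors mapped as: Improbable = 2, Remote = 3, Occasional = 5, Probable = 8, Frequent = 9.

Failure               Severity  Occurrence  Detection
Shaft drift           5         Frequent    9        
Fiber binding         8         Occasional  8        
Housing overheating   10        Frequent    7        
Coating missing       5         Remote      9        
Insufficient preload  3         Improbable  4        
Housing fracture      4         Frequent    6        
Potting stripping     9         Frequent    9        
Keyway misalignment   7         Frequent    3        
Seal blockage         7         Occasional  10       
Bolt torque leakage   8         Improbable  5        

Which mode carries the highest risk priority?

RPN = Severity × Occurrence × Detection:
  Shaft drift: 5 × 9 × 9 = 405
  Fiber binding: 8 × 5 × 8 = 320
  Housing overheating: 10 × 9 × 7 = 630
  Coating missing: 5 × 3 × 9 = 135
  Insufficient preload: 3 × 2 × 4 = 24
  Housing fracture: 4 × 9 × 6 = 216
  Potting stripping: 9 × 9 × 9 = 729
  Keyway misalignment: 7 × 9 × 3 = 189
  Seal blockage: 7 × 5 × 10 = 350
  Bolt torque leakage: 8 × 2 × 5 = 80
Highest RPN is 729 → Potting stripping.

Potting stripping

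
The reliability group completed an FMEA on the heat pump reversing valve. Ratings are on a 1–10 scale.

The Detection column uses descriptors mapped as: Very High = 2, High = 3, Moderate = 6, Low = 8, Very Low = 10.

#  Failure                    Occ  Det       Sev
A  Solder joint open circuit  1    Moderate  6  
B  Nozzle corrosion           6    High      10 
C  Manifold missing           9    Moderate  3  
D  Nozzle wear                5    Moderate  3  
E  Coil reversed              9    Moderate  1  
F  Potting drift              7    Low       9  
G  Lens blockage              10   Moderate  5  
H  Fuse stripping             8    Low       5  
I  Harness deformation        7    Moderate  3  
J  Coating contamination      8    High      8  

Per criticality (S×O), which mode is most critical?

J

Criticality = Severity × Occurrence:
  A: 6 × 1 = 6
  B: 10 × 6 = 60
  C: 3 × 9 = 27
  D: 3 × 5 = 15
  E: 1 × 9 = 9
  F: 9 × 7 = 63
  G: 5 × 10 = 50
  H: 5 × 8 = 40
  I: 3 × 7 = 21
  J: 8 × 8 = 64
Highest criticality is 64 → J.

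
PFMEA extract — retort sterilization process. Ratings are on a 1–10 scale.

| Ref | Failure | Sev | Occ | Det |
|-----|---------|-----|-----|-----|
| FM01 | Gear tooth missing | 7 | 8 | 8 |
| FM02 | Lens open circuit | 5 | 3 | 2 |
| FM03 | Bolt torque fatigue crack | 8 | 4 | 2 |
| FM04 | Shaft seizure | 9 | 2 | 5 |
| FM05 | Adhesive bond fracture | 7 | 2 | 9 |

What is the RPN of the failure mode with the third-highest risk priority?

90

RPN = Severity × Occurrence × Detection:
  FM01: 7 × 8 × 8 = 448
  FM02: 5 × 3 × 2 = 30
  FM03: 8 × 4 × 2 = 64
  FM04: 9 × 2 × 5 = 90
  FM05: 7 × 2 × 9 = 126
Sorted descending: 448, 126, 90, 64, 30.
The third-highest RPN is 90 (FM04).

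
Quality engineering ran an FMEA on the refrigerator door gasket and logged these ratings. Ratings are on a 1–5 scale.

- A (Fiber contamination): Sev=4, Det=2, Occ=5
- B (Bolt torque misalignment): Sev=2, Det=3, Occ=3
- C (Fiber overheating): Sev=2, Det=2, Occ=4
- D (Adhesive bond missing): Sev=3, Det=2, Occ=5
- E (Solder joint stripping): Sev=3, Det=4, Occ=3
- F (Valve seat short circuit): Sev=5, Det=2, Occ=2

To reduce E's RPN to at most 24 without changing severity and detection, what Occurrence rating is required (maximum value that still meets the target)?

2

E: S=3, O=3, D=4 → current RPN = 36.
Fixed product = 12. Need 12 × O ≤ 24, so O ≤ 24/12 = 2.00.
Maximum integer Occurrence rating = 2 (gives RPN 24; O=3 would give 36 > 24).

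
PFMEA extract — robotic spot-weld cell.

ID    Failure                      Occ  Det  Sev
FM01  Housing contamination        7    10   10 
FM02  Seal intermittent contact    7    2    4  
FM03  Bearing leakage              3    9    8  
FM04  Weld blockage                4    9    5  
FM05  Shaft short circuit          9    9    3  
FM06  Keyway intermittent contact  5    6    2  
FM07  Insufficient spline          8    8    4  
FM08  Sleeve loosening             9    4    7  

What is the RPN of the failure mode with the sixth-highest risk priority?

180

RPN = Severity × Occurrence × Detection:
  FM01: 10 × 7 × 10 = 700
  FM02: 4 × 7 × 2 = 56
  FM03: 8 × 3 × 9 = 216
  FM04: 5 × 4 × 9 = 180
  FM05: 3 × 9 × 9 = 243
  FM06: 2 × 5 × 6 = 60
  FM07: 4 × 8 × 8 = 256
  FM08: 7 × 9 × 4 = 252
Sorted descending: 700, 256, 252, 243, 216, 180, 60, 56.
The sixth-highest RPN is 180 (FM04).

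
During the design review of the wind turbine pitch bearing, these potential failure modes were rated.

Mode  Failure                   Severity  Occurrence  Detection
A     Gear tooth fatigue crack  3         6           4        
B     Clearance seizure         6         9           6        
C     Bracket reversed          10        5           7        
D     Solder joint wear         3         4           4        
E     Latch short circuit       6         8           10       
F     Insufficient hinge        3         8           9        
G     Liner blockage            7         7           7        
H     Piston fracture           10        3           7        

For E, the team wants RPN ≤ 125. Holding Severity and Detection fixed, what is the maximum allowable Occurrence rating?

2

E: S=6, O=8, D=10 → current RPN = 480.
Fixed product = 60. Need 60 × O ≤ 125, so O ≤ 125/60 = 2.08.
Maximum integer Occurrence rating = 2 (gives RPN 120; O=3 would give 180 > 125).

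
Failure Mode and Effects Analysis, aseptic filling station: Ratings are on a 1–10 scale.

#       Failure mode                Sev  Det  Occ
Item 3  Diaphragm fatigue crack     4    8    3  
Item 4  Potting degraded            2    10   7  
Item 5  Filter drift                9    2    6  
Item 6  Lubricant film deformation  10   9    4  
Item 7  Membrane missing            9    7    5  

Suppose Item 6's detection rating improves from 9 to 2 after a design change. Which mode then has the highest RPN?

Item 7

RPN = Severity × Occurrence × Detection:
  Item 3: 4 × 3 × 8 = 96
  Item 4: 2 × 7 × 10 = 140
  Item 5: 9 × 6 × 2 = 108
  Item 6: 10 × 4 × 9 = 360
  Item 7: 9 × 5 × 7 = 315
After action: Item 6 → 10 × 4 × 2 = 80.
Revised RPNs: Item 7=315, Item 4=140, Item 5=108, Item 3=96, Item 6=80.
Highest is now Item 7 (315).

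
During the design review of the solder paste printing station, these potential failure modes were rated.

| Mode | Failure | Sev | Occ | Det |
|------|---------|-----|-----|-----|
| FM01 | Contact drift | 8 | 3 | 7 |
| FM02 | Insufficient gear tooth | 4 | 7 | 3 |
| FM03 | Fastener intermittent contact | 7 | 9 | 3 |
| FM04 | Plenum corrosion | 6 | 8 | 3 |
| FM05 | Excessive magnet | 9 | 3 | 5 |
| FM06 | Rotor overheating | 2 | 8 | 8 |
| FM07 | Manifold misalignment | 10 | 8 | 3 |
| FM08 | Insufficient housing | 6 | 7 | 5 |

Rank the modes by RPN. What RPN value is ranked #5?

144

RPN = Severity × Occurrence × Detection:
  FM01: 8 × 3 × 7 = 168
  FM02: 4 × 7 × 3 = 84
  FM03: 7 × 9 × 3 = 189
  FM04: 6 × 8 × 3 = 144
  FM05: 9 × 3 × 5 = 135
  FM06: 2 × 8 × 8 = 128
  FM07: 10 × 8 × 3 = 240
  FM08: 6 × 7 × 5 = 210
Sorted descending: 240, 210, 189, 168, 144, 135, 128, 84.
The fifth-highest RPN is 144 (FM04).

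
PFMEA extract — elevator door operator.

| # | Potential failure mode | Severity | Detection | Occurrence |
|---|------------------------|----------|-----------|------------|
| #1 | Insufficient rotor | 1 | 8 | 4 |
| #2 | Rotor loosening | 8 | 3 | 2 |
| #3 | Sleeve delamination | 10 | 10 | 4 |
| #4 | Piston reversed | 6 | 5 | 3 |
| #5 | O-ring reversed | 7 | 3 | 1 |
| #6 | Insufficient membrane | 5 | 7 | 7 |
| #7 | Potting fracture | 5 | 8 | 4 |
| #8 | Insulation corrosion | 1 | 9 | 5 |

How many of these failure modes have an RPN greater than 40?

RPN = Severity × Occurrence × Detection:
  #1: 1 × 4 × 8 = 32
  #2: 8 × 2 × 3 = 48
  #3: 10 × 4 × 10 = 400
  #4: 6 × 3 × 5 = 90
  #5: 7 × 1 × 3 = 21
  #6: 5 × 7 × 7 = 245
  #7: 5 × 4 × 8 = 160
  #8: 1 × 5 × 9 = 45
Modes with RPN > 40: #2 (48), #3 (400), #4 (90), #6 (245), #7 (160), #8 (45) → 6.

6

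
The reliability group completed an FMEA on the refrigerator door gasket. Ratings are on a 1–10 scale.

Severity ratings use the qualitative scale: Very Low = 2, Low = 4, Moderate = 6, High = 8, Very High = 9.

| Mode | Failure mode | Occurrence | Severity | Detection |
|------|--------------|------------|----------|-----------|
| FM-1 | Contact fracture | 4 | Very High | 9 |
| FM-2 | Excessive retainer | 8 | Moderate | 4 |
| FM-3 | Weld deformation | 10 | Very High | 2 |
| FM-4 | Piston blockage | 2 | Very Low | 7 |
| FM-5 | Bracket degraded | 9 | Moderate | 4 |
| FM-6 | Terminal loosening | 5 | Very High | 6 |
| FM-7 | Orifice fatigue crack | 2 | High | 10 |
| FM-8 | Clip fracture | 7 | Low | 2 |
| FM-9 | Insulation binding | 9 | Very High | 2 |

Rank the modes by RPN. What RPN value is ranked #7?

160

RPN = Severity × Occurrence × Detection:
  FM-1: 9 × 4 × 9 = 324
  FM-2: 6 × 8 × 4 = 192
  FM-3: 9 × 10 × 2 = 180
  FM-4: 2 × 2 × 7 = 28
  FM-5: 6 × 9 × 4 = 216
  FM-6: 9 × 5 × 6 = 270
  FM-7: 8 × 2 × 10 = 160
  FM-8: 4 × 7 × 2 = 56
  FM-9: 9 × 9 × 2 = 162
Sorted descending: 324, 270, 216, 192, 180, 162, 160, 56, 28.
The seventh-highest RPN is 160 (FM-7).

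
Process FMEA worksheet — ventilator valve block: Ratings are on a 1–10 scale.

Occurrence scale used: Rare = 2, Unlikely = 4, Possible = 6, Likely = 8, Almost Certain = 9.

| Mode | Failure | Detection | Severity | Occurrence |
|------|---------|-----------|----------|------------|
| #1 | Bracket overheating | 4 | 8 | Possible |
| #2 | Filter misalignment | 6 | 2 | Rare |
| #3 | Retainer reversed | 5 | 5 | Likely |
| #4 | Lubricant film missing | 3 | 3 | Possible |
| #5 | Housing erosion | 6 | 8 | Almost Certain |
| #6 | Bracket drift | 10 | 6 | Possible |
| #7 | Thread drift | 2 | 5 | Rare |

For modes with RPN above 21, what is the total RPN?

1262

RPN = Severity × Occurrence × Detection:
  #1: 8 × 6 × 4 = 192
  #2: 2 × 2 × 6 = 24
  #3: 5 × 8 × 5 = 200
  #4: 3 × 6 × 3 = 54
  #5: 8 × 9 × 6 = 432
  #6: 6 × 6 × 10 = 360
  #7: 5 × 2 × 2 = 20
RPN > 21: #1 (192), #2 (24), #3 (200), #4 (54), #5 (432), #6 (360).
Sum: 192 + 24 + 200 + 54 + 432 + 360 = 1262.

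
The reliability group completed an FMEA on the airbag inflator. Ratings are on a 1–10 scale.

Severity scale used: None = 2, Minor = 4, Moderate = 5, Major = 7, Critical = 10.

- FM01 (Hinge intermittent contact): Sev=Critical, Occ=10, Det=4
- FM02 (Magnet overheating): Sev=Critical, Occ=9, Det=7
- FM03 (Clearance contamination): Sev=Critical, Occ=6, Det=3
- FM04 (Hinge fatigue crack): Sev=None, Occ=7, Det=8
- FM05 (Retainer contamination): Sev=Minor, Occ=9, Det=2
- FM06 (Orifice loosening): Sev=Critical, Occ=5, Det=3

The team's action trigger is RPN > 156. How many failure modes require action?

3

RPN = Severity × Occurrence × Detection:
  FM01: 10 × 10 × 4 = 400
  FM02: 10 × 9 × 7 = 630
  FM03: 10 × 6 × 3 = 180
  FM04: 2 × 7 × 8 = 112
  FM05: 4 × 9 × 2 = 72
  FM06: 10 × 5 × 3 = 150
Modes with RPN > 156: FM01 (400), FM02 (630), FM03 (180) → 3.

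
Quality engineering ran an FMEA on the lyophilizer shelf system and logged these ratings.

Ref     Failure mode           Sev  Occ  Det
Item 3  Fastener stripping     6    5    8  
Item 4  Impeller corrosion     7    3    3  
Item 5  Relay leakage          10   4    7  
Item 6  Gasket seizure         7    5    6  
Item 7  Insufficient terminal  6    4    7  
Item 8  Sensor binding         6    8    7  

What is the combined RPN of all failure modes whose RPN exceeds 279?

RPN = Severity × Occurrence × Detection:
  Item 3: 6 × 5 × 8 = 240
  Item 4: 7 × 3 × 3 = 63
  Item 5: 10 × 4 × 7 = 280
  Item 6: 7 × 5 × 6 = 210
  Item 7: 6 × 4 × 7 = 168
  Item 8: 6 × 8 × 7 = 336
RPN > 279: Item 5 (280), Item 8 (336).
Sum: 280 + 336 = 616.

616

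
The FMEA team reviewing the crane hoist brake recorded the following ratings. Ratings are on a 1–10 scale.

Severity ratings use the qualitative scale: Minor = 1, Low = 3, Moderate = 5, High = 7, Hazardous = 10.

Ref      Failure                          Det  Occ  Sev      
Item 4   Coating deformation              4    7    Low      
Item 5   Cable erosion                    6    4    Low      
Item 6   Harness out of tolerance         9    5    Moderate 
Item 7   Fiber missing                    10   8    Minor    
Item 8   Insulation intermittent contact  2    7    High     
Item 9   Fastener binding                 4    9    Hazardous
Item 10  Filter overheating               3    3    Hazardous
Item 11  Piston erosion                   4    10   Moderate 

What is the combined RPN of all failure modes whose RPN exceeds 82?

1057

RPN = Severity × Occurrence × Detection:
  Item 4: 3 × 7 × 4 = 84
  Item 5: 3 × 4 × 6 = 72
  Item 6: 5 × 5 × 9 = 225
  Item 7: 1 × 8 × 10 = 80
  Item 8: 7 × 7 × 2 = 98
  Item 9: 10 × 9 × 4 = 360
  Item 10: 10 × 3 × 3 = 90
  Item 11: 5 × 10 × 4 = 200
RPN > 82: Item 4 (84), Item 6 (225), Item 8 (98), Item 9 (360), Item 10 (90), Item 11 (200).
Sum: 84 + 225 + 98 + 360 + 90 + 200 = 1057.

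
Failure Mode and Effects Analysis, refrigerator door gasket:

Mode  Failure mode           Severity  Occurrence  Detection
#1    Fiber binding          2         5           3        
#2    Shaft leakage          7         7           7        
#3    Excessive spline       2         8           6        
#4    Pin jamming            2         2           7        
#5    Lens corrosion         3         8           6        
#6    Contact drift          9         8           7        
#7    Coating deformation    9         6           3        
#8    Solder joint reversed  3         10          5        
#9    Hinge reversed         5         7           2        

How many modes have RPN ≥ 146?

4

RPN = Severity × Occurrence × Detection:
  #1: 2 × 5 × 3 = 30
  #2: 7 × 7 × 7 = 343
  #3: 2 × 8 × 6 = 96
  #4: 2 × 2 × 7 = 28
  #5: 3 × 8 × 6 = 144
  #6: 9 × 8 × 7 = 504
  #7: 9 × 6 × 3 = 162
  #8: 3 × 10 × 5 = 150
  #9: 5 × 7 × 2 = 70
Modes with RPN ≥ 146: #2 (343), #6 (504), #7 (162), #8 (150) → 4.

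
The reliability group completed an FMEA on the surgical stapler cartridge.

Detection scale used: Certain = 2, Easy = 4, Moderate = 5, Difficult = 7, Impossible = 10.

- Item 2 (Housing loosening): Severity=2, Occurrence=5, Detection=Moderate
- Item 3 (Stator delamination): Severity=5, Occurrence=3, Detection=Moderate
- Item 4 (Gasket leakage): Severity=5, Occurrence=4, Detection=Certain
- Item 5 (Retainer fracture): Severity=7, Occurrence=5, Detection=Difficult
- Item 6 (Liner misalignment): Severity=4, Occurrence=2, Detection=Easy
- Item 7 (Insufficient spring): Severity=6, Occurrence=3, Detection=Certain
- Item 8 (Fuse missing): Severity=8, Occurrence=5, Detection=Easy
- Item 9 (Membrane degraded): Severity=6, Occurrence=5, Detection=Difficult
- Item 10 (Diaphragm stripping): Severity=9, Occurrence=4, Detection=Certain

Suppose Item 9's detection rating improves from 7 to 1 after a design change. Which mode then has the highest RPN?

RPN = Severity × Occurrence × Detection:
  Item 2: 2 × 5 × 5 = 50
  Item 3: 5 × 3 × 5 = 75
  Item 4: 5 × 4 × 2 = 40
  Item 5: 7 × 5 × 7 = 245
  Item 6: 4 × 2 × 4 = 32
  Item 7: 6 × 3 × 2 = 36
  Item 8: 8 × 5 × 4 = 160
  Item 9: 6 × 5 × 7 = 210
  Item 10: 9 × 4 × 2 = 72
After action: Item 9 → 6 × 5 × 1 = 30.
Revised RPNs: Item 5=245, Item 8=160, Item 3=75, Item 10=72, Item 2=50, Item 4=40, Item 7=36, Item 6=32, Item 9=30.
Highest is now Item 5 (245).

Item 5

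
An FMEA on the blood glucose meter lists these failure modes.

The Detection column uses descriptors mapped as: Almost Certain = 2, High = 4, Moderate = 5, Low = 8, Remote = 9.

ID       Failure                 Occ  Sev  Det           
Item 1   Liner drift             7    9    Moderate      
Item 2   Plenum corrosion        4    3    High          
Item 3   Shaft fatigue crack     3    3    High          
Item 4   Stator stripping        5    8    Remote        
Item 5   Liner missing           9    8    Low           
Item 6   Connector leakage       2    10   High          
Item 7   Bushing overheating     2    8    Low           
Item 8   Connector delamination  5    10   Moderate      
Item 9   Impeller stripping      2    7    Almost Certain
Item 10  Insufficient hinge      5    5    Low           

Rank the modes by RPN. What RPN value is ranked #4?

RPN = Severity × Occurrence × Detection:
  Item 1: 9 × 7 × 5 = 315
  Item 2: 3 × 4 × 4 = 48
  Item 3: 3 × 3 × 4 = 36
  Item 4: 8 × 5 × 9 = 360
  Item 5: 8 × 9 × 8 = 576
  Item 6: 10 × 2 × 4 = 80
  Item 7: 8 × 2 × 8 = 128
  Item 8: 10 × 5 × 5 = 250
  Item 9: 7 × 2 × 2 = 28
  Item 10: 5 × 5 × 8 = 200
Sorted descending: 576, 360, 315, 250, 200, 128, 80, 48, 36, 28.
The fourth-highest RPN is 250 (Item 8).

250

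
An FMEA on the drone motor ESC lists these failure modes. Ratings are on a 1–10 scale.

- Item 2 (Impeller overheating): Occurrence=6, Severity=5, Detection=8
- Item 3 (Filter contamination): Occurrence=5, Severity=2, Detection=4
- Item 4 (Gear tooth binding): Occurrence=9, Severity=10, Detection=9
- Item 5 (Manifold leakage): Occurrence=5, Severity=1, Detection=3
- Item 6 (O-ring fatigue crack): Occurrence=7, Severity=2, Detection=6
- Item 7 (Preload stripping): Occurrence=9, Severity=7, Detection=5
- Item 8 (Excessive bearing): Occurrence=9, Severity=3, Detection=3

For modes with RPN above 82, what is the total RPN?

1449

RPN = Severity × Occurrence × Detection:
  Item 2: 5 × 6 × 8 = 240
  Item 3: 2 × 5 × 4 = 40
  Item 4: 10 × 9 × 9 = 810
  Item 5: 1 × 5 × 3 = 15
  Item 6: 2 × 7 × 6 = 84
  Item 7: 7 × 9 × 5 = 315
  Item 8: 3 × 9 × 3 = 81
RPN > 82: Item 2 (240), Item 4 (810), Item 6 (84), Item 7 (315).
Sum: 240 + 810 + 84 + 315 = 1449.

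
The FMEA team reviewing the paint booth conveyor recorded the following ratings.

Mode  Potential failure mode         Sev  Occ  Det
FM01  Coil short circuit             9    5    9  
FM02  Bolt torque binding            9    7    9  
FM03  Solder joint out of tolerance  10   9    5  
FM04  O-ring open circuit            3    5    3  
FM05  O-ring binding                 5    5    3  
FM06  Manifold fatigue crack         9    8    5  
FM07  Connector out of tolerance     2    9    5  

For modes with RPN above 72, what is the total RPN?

1947

RPN = Severity × Occurrence × Detection:
  FM01: 9 × 5 × 9 = 405
  FM02: 9 × 7 × 9 = 567
  FM03: 10 × 9 × 5 = 450
  FM04: 3 × 5 × 3 = 45
  FM05: 5 × 5 × 3 = 75
  FM06: 9 × 8 × 5 = 360
  FM07: 2 × 9 × 5 = 90
RPN > 72: FM01 (405), FM02 (567), FM03 (450), FM05 (75), FM06 (360), FM07 (90).
Sum: 405 + 567 + 450 + 75 + 360 + 90 = 1947.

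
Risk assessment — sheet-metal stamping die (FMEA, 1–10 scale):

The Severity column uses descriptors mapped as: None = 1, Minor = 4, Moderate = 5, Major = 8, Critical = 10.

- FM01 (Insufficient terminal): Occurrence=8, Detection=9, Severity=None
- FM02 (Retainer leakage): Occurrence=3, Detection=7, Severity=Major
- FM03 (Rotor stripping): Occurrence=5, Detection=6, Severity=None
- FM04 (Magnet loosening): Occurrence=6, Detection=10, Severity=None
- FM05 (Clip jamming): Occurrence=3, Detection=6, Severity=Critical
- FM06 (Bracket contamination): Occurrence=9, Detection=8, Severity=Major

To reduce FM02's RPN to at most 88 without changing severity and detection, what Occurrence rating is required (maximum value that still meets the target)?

FM02: S=8, O=3, D=7 → current RPN = 168.
Fixed product = 56. Need 56 × O ≤ 88, so O ≤ 88/56 = 1.57.
Maximum integer Occurrence rating = 1 (gives RPN 56; O=2 would give 112 > 88).

1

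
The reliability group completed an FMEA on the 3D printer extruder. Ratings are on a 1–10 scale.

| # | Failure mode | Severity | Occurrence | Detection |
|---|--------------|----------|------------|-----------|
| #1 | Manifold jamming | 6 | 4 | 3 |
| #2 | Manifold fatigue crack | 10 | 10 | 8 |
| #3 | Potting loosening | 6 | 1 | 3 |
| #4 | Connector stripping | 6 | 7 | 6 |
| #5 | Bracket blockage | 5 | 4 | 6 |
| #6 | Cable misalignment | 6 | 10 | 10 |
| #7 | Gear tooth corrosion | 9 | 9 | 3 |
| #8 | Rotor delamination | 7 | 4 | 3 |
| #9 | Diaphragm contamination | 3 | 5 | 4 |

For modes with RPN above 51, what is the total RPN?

RPN = Severity × Occurrence × Detection:
  #1: 6 × 4 × 3 = 72
  #2: 10 × 10 × 8 = 800
  #3: 6 × 1 × 3 = 18
  #4: 6 × 7 × 6 = 252
  #5: 5 × 4 × 6 = 120
  #6: 6 × 10 × 10 = 600
  #7: 9 × 9 × 3 = 243
  #8: 7 × 4 × 3 = 84
  #9: 3 × 5 × 4 = 60
RPN > 51: #1 (72), #2 (800), #4 (252), #5 (120), #6 (600), #7 (243), #8 (84), #9 (60).
Sum: 72 + 800 + 252 + 120 + 600 + 243 + 84 + 60 = 2231.

2231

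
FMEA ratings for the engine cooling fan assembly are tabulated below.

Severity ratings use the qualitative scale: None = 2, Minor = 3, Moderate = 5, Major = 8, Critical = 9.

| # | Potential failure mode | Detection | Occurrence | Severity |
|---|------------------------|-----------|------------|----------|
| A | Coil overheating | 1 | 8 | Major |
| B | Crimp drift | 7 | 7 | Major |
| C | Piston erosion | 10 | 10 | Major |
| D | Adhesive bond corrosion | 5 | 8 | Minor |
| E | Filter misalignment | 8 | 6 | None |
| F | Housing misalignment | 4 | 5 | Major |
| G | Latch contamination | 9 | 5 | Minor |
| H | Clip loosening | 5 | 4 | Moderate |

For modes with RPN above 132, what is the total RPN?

RPN = Severity × Occurrence × Detection:
  A: 8 × 8 × 1 = 64
  B: 8 × 7 × 7 = 392
  C: 8 × 10 × 10 = 800
  D: 3 × 8 × 5 = 120
  E: 2 × 6 × 8 = 96
  F: 8 × 5 × 4 = 160
  G: 3 × 5 × 9 = 135
  H: 5 × 4 × 5 = 100
RPN > 132: B (392), C (800), F (160), G (135).
Sum: 392 + 800 + 160 + 135 = 1487.

1487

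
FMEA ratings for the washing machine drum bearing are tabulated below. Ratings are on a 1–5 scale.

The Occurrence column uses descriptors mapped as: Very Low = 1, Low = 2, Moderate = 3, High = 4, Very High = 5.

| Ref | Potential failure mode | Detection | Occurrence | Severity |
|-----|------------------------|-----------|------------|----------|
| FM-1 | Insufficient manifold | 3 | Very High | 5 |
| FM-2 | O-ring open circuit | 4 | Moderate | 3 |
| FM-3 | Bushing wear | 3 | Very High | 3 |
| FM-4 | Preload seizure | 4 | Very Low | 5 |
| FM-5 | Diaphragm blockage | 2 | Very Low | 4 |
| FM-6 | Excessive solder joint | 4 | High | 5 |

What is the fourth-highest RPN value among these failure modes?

36

RPN = Severity × Occurrence × Detection:
  FM-1: 5 × 5 × 3 = 75
  FM-2: 3 × 3 × 4 = 36
  FM-3: 3 × 5 × 3 = 45
  FM-4: 5 × 1 × 4 = 20
  FM-5: 4 × 1 × 2 = 8
  FM-6: 5 × 4 × 4 = 80
Sorted descending: 80, 75, 45, 36, 20, 8.
The fourth-highest RPN is 36 (FM-2).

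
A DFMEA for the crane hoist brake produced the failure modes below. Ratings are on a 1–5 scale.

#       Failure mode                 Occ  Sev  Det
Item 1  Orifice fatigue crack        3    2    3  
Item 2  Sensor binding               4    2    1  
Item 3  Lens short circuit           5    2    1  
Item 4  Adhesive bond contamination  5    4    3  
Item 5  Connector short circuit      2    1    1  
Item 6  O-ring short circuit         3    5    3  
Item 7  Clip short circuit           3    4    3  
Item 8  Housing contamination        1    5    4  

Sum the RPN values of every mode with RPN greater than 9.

189

RPN = Severity × Occurrence × Detection:
  Item 1: 2 × 3 × 3 = 18
  Item 2: 2 × 4 × 1 = 8
  Item 3: 2 × 5 × 1 = 10
  Item 4: 4 × 5 × 3 = 60
  Item 5: 1 × 2 × 1 = 2
  Item 6: 5 × 3 × 3 = 45
  Item 7: 4 × 3 × 3 = 36
  Item 8: 5 × 1 × 4 = 20
RPN > 9: Item 1 (18), Item 3 (10), Item 4 (60), Item 6 (45), Item 7 (36), Item 8 (20).
Sum: 18 + 10 + 60 + 45 + 36 + 20 = 189.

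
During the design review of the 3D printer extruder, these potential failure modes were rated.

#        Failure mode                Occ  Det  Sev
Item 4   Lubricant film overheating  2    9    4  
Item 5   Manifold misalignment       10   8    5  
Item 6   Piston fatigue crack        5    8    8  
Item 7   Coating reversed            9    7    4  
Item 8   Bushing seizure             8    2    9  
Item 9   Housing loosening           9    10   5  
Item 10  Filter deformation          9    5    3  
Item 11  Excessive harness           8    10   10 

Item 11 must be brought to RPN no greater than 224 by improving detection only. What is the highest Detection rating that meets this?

Item 11: S=10, O=8, D=10 → current RPN = 800.
Fixed product = 80. Need 80 × D ≤ 224, so D ≤ 224/80 = 2.80.
Maximum integer Detection rating = 2 (gives RPN 160; D=3 would give 240 > 224).

2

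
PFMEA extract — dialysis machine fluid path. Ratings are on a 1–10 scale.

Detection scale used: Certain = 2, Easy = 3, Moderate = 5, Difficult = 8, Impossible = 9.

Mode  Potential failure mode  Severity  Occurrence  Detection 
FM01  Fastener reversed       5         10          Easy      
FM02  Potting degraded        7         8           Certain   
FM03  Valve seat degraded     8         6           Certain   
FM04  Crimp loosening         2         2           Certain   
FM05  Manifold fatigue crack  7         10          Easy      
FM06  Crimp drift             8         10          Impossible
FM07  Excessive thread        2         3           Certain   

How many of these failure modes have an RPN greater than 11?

6

RPN = Severity × Occurrence × Detection:
  FM01: 5 × 10 × 3 = 150
  FM02: 7 × 8 × 2 = 112
  FM03: 8 × 6 × 2 = 96
  FM04: 2 × 2 × 2 = 8
  FM05: 7 × 10 × 3 = 210
  FM06: 8 × 10 × 9 = 720
  FM07: 2 × 3 × 2 = 12
Modes with RPN > 11: FM01 (150), FM02 (112), FM03 (96), FM05 (210), FM06 (720), FM07 (12) → 6.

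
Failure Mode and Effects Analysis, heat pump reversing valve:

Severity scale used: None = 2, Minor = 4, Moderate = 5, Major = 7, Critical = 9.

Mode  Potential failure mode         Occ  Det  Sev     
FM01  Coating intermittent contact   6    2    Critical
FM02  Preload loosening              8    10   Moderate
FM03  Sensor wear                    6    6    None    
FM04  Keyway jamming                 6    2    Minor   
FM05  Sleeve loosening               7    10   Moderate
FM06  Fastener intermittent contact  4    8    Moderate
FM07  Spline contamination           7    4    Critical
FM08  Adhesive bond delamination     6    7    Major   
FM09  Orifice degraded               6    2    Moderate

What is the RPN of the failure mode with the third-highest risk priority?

RPN = Severity × Occurrence × Detection:
  FM01: 9 × 6 × 2 = 108
  FM02: 5 × 8 × 10 = 400
  FM03: 2 × 6 × 6 = 72
  FM04: 4 × 6 × 2 = 48
  FM05: 5 × 7 × 10 = 350
  FM06: 5 × 4 × 8 = 160
  FM07: 9 × 7 × 4 = 252
  FM08: 7 × 6 × 7 = 294
  FM09: 5 × 6 × 2 = 60
Sorted descending: 400, 350, 294, 252, 160, 108, 72, 60, 48.
The third-highest RPN is 294 (FM08).

294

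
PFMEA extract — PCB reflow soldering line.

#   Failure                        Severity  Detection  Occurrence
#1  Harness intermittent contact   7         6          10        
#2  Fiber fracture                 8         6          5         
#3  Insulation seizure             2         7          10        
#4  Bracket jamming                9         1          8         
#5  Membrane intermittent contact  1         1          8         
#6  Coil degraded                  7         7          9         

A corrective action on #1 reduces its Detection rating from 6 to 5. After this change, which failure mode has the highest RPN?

RPN = Severity × Occurrence × Detection:
  #1: 7 × 10 × 6 = 420
  #2: 8 × 5 × 6 = 240
  #3: 2 × 10 × 7 = 140
  #4: 9 × 8 × 1 = 72
  #5: 1 × 8 × 1 = 8
  #6: 7 × 9 × 7 = 441
After action: #1 → 7 × 10 × 5 = 350.
Revised RPNs: #6=441, #1=350, #2=240, #3=140, #4=72, #5=8.
Highest is now #6 (441).

#6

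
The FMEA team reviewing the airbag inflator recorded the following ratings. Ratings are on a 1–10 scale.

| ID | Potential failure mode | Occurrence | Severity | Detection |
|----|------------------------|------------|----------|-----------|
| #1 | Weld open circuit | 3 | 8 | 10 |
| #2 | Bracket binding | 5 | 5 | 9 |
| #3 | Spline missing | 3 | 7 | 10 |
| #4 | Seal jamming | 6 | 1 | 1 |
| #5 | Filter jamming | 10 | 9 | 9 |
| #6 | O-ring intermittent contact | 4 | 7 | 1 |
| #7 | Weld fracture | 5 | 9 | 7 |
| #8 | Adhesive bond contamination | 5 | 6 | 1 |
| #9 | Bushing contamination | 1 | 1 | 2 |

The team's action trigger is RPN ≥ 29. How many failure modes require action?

6

RPN = Severity × Occurrence × Detection:
  #1: 8 × 3 × 10 = 240
  #2: 5 × 5 × 9 = 225
  #3: 7 × 3 × 10 = 210
  #4: 1 × 6 × 1 = 6
  #5: 9 × 10 × 9 = 810
  #6: 7 × 4 × 1 = 28
  #7: 9 × 5 × 7 = 315
  #8: 6 × 5 × 1 = 30
  #9: 1 × 1 × 2 = 2
Modes with RPN ≥ 29: #1 (240), #2 (225), #3 (210), #5 (810), #7 (315), #8 (30) → 6.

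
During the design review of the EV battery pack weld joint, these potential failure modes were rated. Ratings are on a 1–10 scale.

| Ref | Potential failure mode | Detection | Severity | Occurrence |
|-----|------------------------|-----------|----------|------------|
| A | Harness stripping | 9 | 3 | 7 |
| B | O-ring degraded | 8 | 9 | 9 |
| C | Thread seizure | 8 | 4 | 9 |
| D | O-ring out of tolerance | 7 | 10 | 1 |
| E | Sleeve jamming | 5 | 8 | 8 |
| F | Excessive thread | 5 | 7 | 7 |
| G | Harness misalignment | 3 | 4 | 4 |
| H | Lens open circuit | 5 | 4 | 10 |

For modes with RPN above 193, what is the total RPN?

1701

RPN = Severity × Occurrence × Detection:
  A: 3 × 7 × 9 = 189
  B: 9 × 9 × 8 = 648
  C: 4 × 9 × 8 = 288
  D: 10 × 1 × 7 = 70
  E: 8 × 8 × 5 = 320
  F: 7 × 7 × 5 = 245
  G: 4 × 4 × 3 = 48
  H: 4 × 10 × 5 = 200
RPN > 193: B (648), C (288), E (320), F (245), H (200).
Sum: 648 + 288 + 320 + 245 + 200 = 1701.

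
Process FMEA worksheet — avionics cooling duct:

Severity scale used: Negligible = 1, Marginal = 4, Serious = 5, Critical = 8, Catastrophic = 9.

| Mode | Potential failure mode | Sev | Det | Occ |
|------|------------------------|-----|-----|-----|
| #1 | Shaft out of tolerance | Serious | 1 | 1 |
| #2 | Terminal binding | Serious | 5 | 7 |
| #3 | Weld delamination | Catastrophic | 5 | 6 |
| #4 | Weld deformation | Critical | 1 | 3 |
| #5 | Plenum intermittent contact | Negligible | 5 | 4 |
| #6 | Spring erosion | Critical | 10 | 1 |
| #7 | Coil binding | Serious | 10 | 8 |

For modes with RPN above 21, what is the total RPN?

RPN = Severity × Occurrence × Detection:
  #1: 5 × 1 × 1 = 5
  #2: 5 × 7 × 5 = 175
  #3: 9 × 6 × 5 = 270
  #4: 8 × 3 × 1 = 24
  #5: 1 × 4 × 5 = 20
  #6: 8 × 1 × 10 = 80
  #7: 5 × 8 × 10 = 400
RPN > 21: #2 (175), #3 (270), #4 (24), #6 (80), #7 (400).
Sum: 175 + 270 + 24 + 80 + 400 = 949.

949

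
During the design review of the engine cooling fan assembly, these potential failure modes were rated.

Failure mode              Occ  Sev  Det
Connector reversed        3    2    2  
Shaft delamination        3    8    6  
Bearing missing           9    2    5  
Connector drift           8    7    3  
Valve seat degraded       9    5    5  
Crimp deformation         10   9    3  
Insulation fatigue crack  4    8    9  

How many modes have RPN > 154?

RPN = Severity × Occurrence × Detection:
  Connector reversed: 2 × 3 × 2 = 12
  Shaft delamination: 8 × 3 × 6 = 144
  Bearing missing: 2 × 9 × 5 = 90
  Connector drift: 7 × 8 × 3 = 168
  Valve seat degraded: 5 × 9 × 5 = 225
  Crimp deformation: 9 × 10 × 3 = 270
  Insulation fatigue crack: 8 × 4 × 9 = 288
Modes with RPN > 154: Connector drift (168), Valve seat degraded (225), Crimp deformation (270), Insulation fatigue crack (288) → 4.

4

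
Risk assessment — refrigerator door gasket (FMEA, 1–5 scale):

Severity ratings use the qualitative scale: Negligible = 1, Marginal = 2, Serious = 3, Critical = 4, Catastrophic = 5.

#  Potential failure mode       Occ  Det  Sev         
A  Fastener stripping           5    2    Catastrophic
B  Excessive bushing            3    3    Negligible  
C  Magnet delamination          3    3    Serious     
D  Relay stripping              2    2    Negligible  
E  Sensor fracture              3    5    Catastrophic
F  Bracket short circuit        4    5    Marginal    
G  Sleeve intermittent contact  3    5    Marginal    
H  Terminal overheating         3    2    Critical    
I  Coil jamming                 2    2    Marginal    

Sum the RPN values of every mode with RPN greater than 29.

195

RPN = Severity × Occurrence × Detection:
  A: 5 × 5 × 2 = 50
  B: 1 × 3 × 3 = 9
  C: 3 × 3 × 3 = 27
  D: 1 × 2 × 2 = 4
  E: 5 × 3 × 5 = 75
  F: 2 × 4 × 5 = 40
  G: 2 × 3 × 5 = 30
  H: 4 × 3 × 2 = 24
  I: 2 × 2 × 2 = 8
RPN > 29: A (50), E (75), F (40), G (30).
Sum: 50 + 75 + 40 + 30 = 195.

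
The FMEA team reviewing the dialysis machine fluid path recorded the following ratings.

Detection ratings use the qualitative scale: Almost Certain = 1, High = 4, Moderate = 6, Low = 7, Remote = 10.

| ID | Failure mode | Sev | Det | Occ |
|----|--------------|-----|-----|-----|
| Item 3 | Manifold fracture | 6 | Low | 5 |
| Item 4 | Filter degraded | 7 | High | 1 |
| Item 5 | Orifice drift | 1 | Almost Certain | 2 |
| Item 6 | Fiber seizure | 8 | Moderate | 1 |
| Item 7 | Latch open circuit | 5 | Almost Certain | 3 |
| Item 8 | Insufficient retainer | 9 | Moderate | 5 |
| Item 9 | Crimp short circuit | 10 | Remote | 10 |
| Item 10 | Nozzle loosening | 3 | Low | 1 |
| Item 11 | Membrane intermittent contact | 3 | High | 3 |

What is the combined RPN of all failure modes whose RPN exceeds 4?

1628

RPN = Severity × Occurrence × Detection:
  Item 3: 6 × 5 × 7 = 210
  Item 4: 7 × 1 × 4 = 28
  Item 5: 1 × 2 × 1 = 2
  Item 6: 8 × 1 × 6 = 48
  Item 7: 5 × 3 × 1 = 15
  Item 8: 9 × 5 × 6 = 270
  Item 9: 10 × 10 × 10 = 1000
  Item 10: 3 × 1 × 7 = 21
  Item 11: 3 × 3 × 4 = 36
RPN > 4: Item 3 (210), Item 4 (28), Item 6 (48), Item 7 (15), Item 8 (270), Item 9 (1000), Item 10 (21), Item 11 (36).
Sum: 210 + 28 + 48 + 15 + 270 + 1000 + 21 + 36 = 1628.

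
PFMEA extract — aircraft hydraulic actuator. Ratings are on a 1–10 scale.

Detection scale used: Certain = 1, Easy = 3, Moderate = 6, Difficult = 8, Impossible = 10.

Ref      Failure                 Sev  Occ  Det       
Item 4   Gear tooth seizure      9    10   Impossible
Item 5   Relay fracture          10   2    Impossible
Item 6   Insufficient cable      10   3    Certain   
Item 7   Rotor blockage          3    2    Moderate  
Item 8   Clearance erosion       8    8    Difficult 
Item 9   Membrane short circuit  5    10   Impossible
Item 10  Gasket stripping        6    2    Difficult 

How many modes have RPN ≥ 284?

3

RPN = Severity × Occurrence × Detection:
  Item 4: 9 × 10 × 10 = 900
  Item 5: 10 × 2 × 10 = 200
  Item 6: 10 × 3 × 1 = 30
  Item 7: 3 × 2 × 6 = 36
  Item 8: 8 × 8 × 8 = 512
  Item 9: 5 × 10 × 10 = 500
  Item 10: 6 × 2 × 8 = 96
Modes with RPN ≥ 284: Item 4 (900), Item 8 (512), Item 9 (500) → 3.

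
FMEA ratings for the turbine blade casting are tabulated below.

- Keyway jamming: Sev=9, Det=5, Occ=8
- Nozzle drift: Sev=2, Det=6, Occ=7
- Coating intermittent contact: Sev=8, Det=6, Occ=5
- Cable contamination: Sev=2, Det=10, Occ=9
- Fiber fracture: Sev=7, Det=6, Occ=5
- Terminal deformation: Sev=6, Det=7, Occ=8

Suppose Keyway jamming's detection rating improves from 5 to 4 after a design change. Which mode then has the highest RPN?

Terminal deformation

RPN = Severity × Occurrence × Detection:
  Keyway jamming: 9 × 8 × 5 = 360
  Nozzle drift: 2 × 7 × 6 = 84
  Coating intermittent contact: 8 × 5 × 6 = 240
  Cable contamination: 2 × 9 × 10 = 180
  Fiber fracture: 7 × 5 × 6 = 210
  Terminal deformation: 6 × 8 × 7 = 336
After action: Keyway jamming → 9 × 8 × 4 = 288.
Revised RPNs: Terminal deformation=336, Keyway jamming=288, Coating intermittent contact=240, Fiber fracture=210, Cable contamination=180, Nozzle drift=84.
Highest is now Terminal deformation (336).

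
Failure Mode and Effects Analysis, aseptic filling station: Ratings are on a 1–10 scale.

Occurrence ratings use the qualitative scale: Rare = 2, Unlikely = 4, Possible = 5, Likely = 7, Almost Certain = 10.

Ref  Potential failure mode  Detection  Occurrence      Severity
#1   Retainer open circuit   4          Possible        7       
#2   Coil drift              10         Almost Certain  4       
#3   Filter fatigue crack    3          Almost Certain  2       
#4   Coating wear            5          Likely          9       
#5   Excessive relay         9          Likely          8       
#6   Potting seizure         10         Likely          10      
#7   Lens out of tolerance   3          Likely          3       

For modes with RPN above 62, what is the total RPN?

RPN = Severity × Occurrence × Detection:
  #1: 7 × 5 × 4 = 140
  #2: 4 × 10 × 10 = 400
  #3: 2 × 10 × 3 = 60
  #4: 9 × 7 × 5 = 315
  #5: 8 × 7 × 9 = 504
  #6: 10 × 7 × 10 = 700
  #7: 3 × 7 × 3 = 63
RPN > 62: #1 (140), #2 (400), #4 (315), #5 (504), #6 (700), #7 (63).
Sum: 140 + 400 + 315 + 504 + 700 + 63 = 2122.

2122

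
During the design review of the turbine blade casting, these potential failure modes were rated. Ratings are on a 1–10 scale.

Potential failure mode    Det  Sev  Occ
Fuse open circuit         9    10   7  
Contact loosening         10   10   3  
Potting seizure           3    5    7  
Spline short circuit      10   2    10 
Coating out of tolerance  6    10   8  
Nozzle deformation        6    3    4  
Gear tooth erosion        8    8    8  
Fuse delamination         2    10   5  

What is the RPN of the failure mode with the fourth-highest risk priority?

300

RPN = Severity × Occurrence × Detection:
  Fuse open circuit: 10 × 7 × 9 = 630
  Contact loosening: 10 × 3 × 10 = 300
  Potting seizure: 5 × 7 × 3 = 105
  Spline short circuit: 2 × 10 × 10 = 200
  Coating out of tolerance: 10 × 8 × 6 = 480
  Nozzle deformation: 3 × 4 × 6 = 72
  Gear tooth erosion: 8 × 8 × 8 = 512
  Fuse delamination: 10 × 5 × 2 = 100
Sorted descending: 630, 512, 480, 300, 200, 105, 100, 72.
The fourth-highest RPN is 300 (Contact loosening).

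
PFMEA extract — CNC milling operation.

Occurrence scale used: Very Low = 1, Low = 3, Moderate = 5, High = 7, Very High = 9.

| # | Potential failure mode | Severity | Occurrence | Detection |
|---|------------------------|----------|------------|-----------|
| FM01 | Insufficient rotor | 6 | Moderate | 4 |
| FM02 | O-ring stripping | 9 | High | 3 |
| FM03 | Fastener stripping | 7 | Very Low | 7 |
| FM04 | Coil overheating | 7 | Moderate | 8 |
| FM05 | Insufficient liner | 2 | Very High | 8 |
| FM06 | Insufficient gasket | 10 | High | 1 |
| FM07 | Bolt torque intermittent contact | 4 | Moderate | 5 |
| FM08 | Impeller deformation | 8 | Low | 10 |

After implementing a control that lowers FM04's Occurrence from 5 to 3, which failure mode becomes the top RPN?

FM08

RPN = Severity × Occurrence × Detection:
  FM01: 6 × 5 × 4 = 120
  FM02: 9 × 7 × 3 = 189
  FM03: 7 × 1 × 7 = 49
  FM04: 7 × 5 × 8 = 280
  FM05: 2 × 9 × 8 = 144
  FM06: 10 × 7 × 1 = 70
  FM07: 4 × 5 × 5 = 100
  FM08: 8 × 3 × 10 = 240
After action: FM04 → 7 × 3 × 8 = 168.
Revised RPNs: FM08=240, FM02=189, FM04=168, FM05=144, FM01=120, FM07=100, FM06=70, FM03=49.
Highest is now FM08 (240).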